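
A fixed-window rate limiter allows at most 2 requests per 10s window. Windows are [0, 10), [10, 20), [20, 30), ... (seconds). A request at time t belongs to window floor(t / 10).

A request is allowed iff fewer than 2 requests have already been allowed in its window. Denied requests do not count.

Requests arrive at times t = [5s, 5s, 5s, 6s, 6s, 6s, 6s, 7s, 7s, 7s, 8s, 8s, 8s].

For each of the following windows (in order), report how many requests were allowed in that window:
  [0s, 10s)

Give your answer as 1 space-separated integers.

Processing requests:
  req#1 t=5s (window 0): ALLOW
  req#2 t=5s (window 0): ALLOW
  req#3 t=5s (window 0): DENY
  req#4 t=6s (window 0): DENY
  req#5 t=6s (window 0): DENY
  req#6 t=6s (window 0): DENY
  req#7 t=6s (window 0): DENY
  req#8 t=7s (window 0): DENY
  req#9 t=7s (window 0): DENY
  req#10 t=7s (window 0): DENY
  req#11 t=8s (window 0): DENY
  req#12 t=8s (window 0): DENY
  req#13 t=8s (window 0): DENY

Allowed counts by window: 2

Answer: 2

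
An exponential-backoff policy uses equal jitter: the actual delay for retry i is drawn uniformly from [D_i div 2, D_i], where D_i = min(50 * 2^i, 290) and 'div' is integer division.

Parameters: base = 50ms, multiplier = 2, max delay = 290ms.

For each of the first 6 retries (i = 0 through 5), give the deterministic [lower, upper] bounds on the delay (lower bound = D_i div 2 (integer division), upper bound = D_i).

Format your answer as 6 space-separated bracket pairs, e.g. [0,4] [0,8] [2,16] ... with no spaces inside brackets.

Computing bounds per retry:
  i=0: D_i=min(50*2^0,290)=50, bounds=[25,50]
  i=1: D_i=min(50*2^1,290)=100, bounds=[50,100]
  i=2: D_i=min(50*2^2,290)=200, bounds=[100,200]
  i=3: D_i=min(50*2^3,290)=290, bounds=[145,290]
  i=4: D_i=min(50*2^4,290)=290, bounds=[145,290]
  i=5: D_i=min(50*2^5,290)=290, bounds=[145,290]

Answer: [25,50] [50,100] [100,200] [145,290] [145,290] [145,290]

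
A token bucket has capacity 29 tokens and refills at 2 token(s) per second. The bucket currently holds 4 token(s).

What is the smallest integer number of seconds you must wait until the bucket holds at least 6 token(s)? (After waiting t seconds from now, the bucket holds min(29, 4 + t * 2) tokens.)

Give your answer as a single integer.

Need 4 + t * 2 >= 6, so t >= 2/2.
Smallest integer t = ceil(2/2) = 1.

Answer: 1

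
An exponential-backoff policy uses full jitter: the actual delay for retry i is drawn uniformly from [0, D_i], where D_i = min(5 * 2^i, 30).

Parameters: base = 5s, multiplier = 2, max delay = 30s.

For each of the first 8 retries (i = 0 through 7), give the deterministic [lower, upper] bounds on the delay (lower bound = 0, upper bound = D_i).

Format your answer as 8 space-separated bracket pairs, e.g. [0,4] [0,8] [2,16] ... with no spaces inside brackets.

Computing bounds per retry:
  i=0: D_i=min(5*2^0,30)=5, bounds=[0,5]
  i=1: D_i=min(5*2^1,30)=10, bounds=[0,10]
  i=2: D_i=min(5*2^2,30)=20, bounds=[0,20]
  i=3: D_i=min(5*2^3,30)=30, bounds=[0,30]
  i=4: D_i=min(5*2^4,30)=30, bounds=[0,30]
  i=5: D_i=min(5*2^5,30)=30, bounds=[0,30]
  i=6: D_i=min(5*2^6,30)=30, bounds=[0,30]
  i=7: D_i=min(5*2^7,30)=30, bounds=[0,30]

Answer: [0,5] [0,10] [0,20] [0,30] [0,30] [0,30] [0,30] [0,30]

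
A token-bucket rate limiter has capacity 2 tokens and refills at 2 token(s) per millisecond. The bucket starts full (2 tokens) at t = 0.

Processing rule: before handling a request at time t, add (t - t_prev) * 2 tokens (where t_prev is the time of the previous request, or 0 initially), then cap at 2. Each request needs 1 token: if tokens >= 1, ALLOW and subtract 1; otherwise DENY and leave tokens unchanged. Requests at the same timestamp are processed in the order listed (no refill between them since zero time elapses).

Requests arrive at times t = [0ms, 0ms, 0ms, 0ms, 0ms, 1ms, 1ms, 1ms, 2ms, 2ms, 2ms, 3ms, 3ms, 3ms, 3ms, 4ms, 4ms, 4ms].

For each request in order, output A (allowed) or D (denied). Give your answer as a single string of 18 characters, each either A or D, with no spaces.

Simulating step by step:
  req#1 t=0ms: ALLOW
  req#2 t=0ms: ALLOW
  req#3 t=0ms: DENY
  req#4 t=0ms: DENY
  req#5 t=0ms: DENY
  req#6 t=1ms: ALLOW
  req#7 t=1ms: ALLOW
  req#8 t=1ms: DENY
  req#9 t=2ms: ALLOW
  req#10 t=2ms: ALLOW
  req#11 t=2ms: DENY
  req#12 t=3ms: ALLOW
  req#13 t=3ms: ALLOW
  req#14 t=3ms: DENY
  req#15 t=3ms: DENY
  req#16 t=4ms: ALLOW
  req#17 t=4ms: ALLOW
  req#18 t=4ms: DENY

Answer: AADDDAADAADAADDAAD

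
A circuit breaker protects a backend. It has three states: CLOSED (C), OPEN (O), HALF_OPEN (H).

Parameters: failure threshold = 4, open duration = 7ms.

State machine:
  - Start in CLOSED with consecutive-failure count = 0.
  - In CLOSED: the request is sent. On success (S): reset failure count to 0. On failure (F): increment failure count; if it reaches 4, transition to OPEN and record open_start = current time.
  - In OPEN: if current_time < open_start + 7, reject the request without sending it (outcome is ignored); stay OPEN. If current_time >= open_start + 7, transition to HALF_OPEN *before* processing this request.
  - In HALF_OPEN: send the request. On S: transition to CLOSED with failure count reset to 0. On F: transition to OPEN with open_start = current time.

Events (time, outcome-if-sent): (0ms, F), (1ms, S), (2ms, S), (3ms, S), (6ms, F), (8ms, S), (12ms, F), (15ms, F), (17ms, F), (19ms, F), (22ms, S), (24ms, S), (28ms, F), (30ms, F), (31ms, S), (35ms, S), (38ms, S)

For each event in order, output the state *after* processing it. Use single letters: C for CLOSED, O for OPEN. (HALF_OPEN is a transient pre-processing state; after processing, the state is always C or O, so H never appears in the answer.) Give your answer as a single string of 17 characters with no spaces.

Answer: CCCCCCCCCOOOOOOCC

Derivation:
State after each event:
  event#1 t=0ms outcome=F: state=CLOSED
  event#2 t=1ms outcome=S: state=CLOSED
  event#3 t=2ms outcome=S: state=CLOSED
  event#4 t=3ms outcome=S: state=CLOSED
  event#5 t=6ms outcome=F: state=CLOSED
  event#6 t=8ms outcome=S: state=CLOSED
  event#7 t=12ms outcome=F: state=CLOSED
  event#8 t=15ms outcome=F: state=CLOSED
  event#9 t=17ms outcome=F: state=CLOSED
  event#10 t=19ms outcome=F: state=OPEN
  event#11 t=22ms outcome=S: state=OPEN
  event#12 t=24ms outcome=S: state=OPEN
  event#13 t=28ms outcome=F: state=OPEN
  event#14 t=30ms outcome=F: state=OPEN
  event#15 t=31ms outcome=S: state=OPEN
  event#16 t=35ms outcome=S: state=CLOSED
  event#17 t=38ms outcome=S: state=CLOSED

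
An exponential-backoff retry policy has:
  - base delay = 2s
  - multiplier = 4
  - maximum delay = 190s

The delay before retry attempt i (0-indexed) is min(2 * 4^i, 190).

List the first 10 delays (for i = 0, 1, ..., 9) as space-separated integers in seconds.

Answer: 2 8 32 128 190 190 190 190 190 190

Derivation:
Computing each delay:
  i=0: min(2*4^0, 190) = 2
  i=1: min(2*4^1, 190) = 8
  i=2: min(2*4^2, 190) = 32
  i=3: min(2*4^3, 190) = 128
  i=4: min(2*4^4, 190) = 190
  i=5: min(2*4^5, 190) = 190
  i=6: min(2*4^6, 190) = 190
  i=7: min(2*4^7, 190) = 190
  i=8: min(2*4^8, 190) = 190
  i=9: min(2*4^9, 190) = 190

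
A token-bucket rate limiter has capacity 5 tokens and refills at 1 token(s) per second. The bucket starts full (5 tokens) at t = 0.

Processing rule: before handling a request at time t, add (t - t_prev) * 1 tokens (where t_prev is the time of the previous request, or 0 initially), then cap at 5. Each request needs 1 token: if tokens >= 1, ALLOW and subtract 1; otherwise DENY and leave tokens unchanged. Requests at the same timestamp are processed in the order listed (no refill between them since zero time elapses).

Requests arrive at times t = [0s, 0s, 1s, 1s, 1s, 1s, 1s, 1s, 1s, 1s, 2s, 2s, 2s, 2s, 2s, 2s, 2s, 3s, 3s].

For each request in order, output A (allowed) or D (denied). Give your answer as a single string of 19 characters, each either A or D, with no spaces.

Simulating step by step:
  req#1 t=0s: ALLOW
  req#2 t=0s: ALLOW
  req#3 t=1s: ALLOW
  req#4 t=1s: ALLOW
  req#5 t=1s: ALLOW
  req#6 t=1s: ALLOW
  req#7 t=1s: DENY
  req#8 t=1s: DENY
  req#9 t=1s: DENY
  req#10 t=1s: DENY
  req#11 t=2s: ALLOW
  req#12 t=2s: DENY
  req#13 t=2s: DENY
  req#14 t=2s: DENY
  req#15 t=2s: DENY
  req#16 t=2s: DENY
  req#17 t=2s: DENY
  req#18 t=3s: ALLOW
  req#19 t=3s: DENY

Answer: AAAAAADDDDADDDDDDAD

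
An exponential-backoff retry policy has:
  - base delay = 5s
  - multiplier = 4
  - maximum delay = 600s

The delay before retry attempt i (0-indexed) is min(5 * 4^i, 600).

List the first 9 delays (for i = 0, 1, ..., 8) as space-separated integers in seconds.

Answer: 5 20 80 320 600 600 600 600 600

Derivation:
Computing each delay:
  i=0: min(5*4^0, 600) = 5
  i=1: min(5*4^1, 600) = 20
  i=2: min(5*4^2, 600) = 80
  i=3: min(5*4^3, 600) = 320
  i=4: min(5*4^4, 600) = 600
  i=5: min(5*4^5, 600) = 600
  i=6: min(5*4^6, 600) = 600
  i=7: min(5*4^7, 600) = 600
  i=8: min(5*4^8, 600) = 600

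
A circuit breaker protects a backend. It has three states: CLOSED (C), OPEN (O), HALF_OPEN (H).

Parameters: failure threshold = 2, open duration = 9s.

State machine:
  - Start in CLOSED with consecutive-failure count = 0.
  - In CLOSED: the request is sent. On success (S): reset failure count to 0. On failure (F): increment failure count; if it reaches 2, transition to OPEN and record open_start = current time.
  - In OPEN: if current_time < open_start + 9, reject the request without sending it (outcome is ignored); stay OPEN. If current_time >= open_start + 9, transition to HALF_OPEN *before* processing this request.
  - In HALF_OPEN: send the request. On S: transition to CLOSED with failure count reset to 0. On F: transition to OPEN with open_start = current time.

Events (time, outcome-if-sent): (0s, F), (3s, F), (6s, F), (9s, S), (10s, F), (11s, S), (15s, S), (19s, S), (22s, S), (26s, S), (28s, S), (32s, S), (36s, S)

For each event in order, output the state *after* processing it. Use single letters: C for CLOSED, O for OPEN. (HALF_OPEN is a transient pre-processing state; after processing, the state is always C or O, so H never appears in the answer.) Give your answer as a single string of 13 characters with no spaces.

Answer: COOOOOCCCCCCC

Derivation:
State after each event:
  event#1 t=0s outcome=F: state=CLOSED
  event#2 t=3s outcome=F: state=OPEN
  event#3 t=6s outcome=F: state=OPEN
  event#4 t=9s outcome=S: state=OPEN
  event#5 t=10s outcome=F: state=OPEN
  event#6 t=11s outcome=S: state=OPEN
  event#7 t=15s outcome=S: state=CLOSED
  event#8 t=19s outcome=S: state=CLOSED
  event#9 t=22s outcome=S: state=CLOSED
  event#10 t=26s outcome=S: state=CLOSED
  event#11 t=28s outcome=S: state=CLOSED
  event#12 t=32s outcome=S: state=CLOSED
  event#13 t=36s outcome=S: state=CLOSED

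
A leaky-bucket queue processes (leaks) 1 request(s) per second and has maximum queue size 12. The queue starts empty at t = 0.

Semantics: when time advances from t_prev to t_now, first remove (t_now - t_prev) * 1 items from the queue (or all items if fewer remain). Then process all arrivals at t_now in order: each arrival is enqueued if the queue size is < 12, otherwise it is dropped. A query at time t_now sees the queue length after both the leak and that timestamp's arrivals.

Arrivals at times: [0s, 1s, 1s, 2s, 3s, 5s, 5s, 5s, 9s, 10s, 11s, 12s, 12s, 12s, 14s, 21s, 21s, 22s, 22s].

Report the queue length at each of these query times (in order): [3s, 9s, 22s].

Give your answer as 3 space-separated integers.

Queue lengths at query times:
  query t=3s: backlog = 2
  query t=9s: backlog = 1
  query t=22s: backlog = 3

Answer: 2 1 3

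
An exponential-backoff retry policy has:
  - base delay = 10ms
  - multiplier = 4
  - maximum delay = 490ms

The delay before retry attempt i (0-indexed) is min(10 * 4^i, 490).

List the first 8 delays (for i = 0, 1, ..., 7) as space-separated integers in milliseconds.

Answer: 10 40 160 490 490 490 490 490

Derivation:
Computing each delay:
  i=0: min(10*4^0, 490) = 10
  i=1: min(10*4^1, 490) = 40
  i=2: min(10*4^2, 490) = 160
  i=3: min(10*4^3, 490) = 490
  i=4: min(10*4^4, 490) = 490
  i=5: min(10*4^5, 490) = 490
  i=6: min(10*4^6, 490) = 490
  i=7: min(10*4^7, 490) = 490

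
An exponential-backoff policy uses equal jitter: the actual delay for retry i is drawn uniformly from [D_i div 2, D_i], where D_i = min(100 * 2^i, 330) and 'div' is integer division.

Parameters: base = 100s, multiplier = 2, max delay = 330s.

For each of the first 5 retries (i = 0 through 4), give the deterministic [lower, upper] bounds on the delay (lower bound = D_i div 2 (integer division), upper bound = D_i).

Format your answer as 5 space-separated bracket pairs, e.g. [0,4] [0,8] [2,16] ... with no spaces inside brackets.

Computing bounds per retry:
  i=0: D_i=min(100*2^0,330)=100, bounds=[50,100]
  i=1: D_i=min(100*2^1,330)=200, bounds=[100,200]
  i=2: D_i=min(100*2^2,330)=330, bounds=[165,330]
  i=3: D_i=min(100*2^3,330)=330, bounds=[165,330]
  i=4: D_i=min(100*2^4,330)=330, bounds=[165,330]

Answer: [50,100] [100,200] [165,330] [165,330] [165,330]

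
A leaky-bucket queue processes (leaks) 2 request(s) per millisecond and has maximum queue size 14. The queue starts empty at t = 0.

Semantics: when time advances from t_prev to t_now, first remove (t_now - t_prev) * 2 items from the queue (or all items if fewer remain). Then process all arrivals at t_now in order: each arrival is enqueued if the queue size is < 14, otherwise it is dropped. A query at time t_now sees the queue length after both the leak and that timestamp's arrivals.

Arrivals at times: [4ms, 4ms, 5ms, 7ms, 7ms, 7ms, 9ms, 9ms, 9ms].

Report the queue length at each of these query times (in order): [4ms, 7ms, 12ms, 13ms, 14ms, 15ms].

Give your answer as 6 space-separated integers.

Answer: 2 3 0 0 0 0

Derivation:
Queue lengths at query times:
  query t=4ms: backlog = 2
  query t=7ms: backlog = 3
  query t=12ms: backlog = 0
  query t=13ms: backlog = 0
  query t=14ms: backlog = 0
  query t=15ms: backlog = 0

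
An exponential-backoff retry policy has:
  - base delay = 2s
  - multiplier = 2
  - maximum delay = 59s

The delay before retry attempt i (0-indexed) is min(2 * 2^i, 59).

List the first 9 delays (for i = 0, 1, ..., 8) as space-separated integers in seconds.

Computing each delay:
  i=0: min(2*2^0, 59) = 2
  i=1: min(2*2^1, 59) = 4
  i=2: min(2*2^2, 59) = 8
  i=3: min(2*2^3, 59) = 16
  i=4: min(2*2^4, 59) = 32
  i=5: min(2*2^5, 59) = 59
  i=6: min(2*2^6, 59) = 59
  i=7: min(2*2^7, 59) = 59
  i=8: min(2*2^8, 59) = 59

Answer: 2 4 8 16 32 59 59 59 59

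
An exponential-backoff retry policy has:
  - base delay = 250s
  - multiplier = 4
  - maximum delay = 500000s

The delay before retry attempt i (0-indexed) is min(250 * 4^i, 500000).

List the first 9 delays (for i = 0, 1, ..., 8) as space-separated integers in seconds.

Computing each delay:
  i=0: min(250*4^0, 500000) = 250
  i=1: min(250*4^1, 500000) = 1000
  i=2: min(250*4^2, 500000) = 4000
  i=3: min(250*4^3, 500000) = 16000
  i=4: min(250*4^4, 500000) = 64000
  i=5: min(250*4^5, 500000) = 256000
  i=6: min(250*4^6, 500000) = 500000
  i=7: min(250*4^7, 500000) = 500000
  i=8: min(250*4^8, 500000) = 500000

Answer: 250 1000 4000 16000 64000 256000 500000 500000 500000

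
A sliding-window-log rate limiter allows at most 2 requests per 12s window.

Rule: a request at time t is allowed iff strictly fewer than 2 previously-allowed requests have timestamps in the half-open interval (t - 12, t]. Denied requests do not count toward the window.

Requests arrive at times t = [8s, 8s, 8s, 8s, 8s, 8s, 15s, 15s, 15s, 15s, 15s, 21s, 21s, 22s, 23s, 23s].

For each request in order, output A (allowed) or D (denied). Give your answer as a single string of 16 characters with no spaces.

Tracking allowed requests in the window:
  req#1 t=8s: ALLOW
  req#2 t=8s: ALLOW
  req#3 t=8s: DENY
  req#4 t=8s: DENY
  req#5 t=8s: DENY
  req#6 t=8s: DENY
  req#7 t=15s: DENY
  req#8 t=15s: DENY
  req#9 t=15s: DENY
  req#10 t=15s: DENY
  req#11 t=15s: DENY
  req#12 t=21s: ALLOW
  req#13 t=21s: ALLOW
  req#14 t=22s: DENY
  req#15 t=23s: DENY
  req#16 t=23s: DENY

Answer: AADDDDDDDDDAADDD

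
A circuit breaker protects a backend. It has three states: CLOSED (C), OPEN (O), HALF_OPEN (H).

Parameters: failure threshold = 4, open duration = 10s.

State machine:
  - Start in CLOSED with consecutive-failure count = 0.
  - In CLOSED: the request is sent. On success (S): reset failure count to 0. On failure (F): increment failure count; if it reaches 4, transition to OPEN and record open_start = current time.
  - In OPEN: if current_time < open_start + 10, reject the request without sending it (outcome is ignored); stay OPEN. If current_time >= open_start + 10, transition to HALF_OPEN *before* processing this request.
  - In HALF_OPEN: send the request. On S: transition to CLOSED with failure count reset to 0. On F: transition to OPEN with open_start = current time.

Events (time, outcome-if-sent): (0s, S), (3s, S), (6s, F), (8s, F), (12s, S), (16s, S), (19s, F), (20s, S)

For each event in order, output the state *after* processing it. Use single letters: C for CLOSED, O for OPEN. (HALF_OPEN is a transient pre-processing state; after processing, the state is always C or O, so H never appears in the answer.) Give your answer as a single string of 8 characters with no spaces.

State after each event:
  event#1 t=0s outcome=S: state=CLOSED
  event#2 t=3s outcome=S: state=CLOSED
  event#3 t=6s outcome=F: state=CLOSED
  event#4 t=8s outcome=F: state=CLOSED
  event#5 t=12s outcome=S: state=CLOSED
  event#6 t=16s outcome=S: state=CLOSED
  event#7 t=19s outcome=F: state=CLOSED
  event#8 t=20s outcome=S: state=CLOSED

Answer: CCCCCCCC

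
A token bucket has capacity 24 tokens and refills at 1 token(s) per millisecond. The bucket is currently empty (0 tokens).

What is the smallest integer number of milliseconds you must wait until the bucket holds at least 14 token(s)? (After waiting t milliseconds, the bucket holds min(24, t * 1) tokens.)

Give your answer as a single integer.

Need t * 1 >= 14, so t >= 14/1.
Smallest integer t = ceil(14/1) = 14.

Answer: 14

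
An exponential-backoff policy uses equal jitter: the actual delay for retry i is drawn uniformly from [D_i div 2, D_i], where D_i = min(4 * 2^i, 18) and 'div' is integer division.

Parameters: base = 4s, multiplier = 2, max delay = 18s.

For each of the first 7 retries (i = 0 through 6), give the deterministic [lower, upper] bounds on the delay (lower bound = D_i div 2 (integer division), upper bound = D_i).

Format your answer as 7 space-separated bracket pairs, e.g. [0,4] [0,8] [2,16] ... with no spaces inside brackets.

Computing bounds per retry:
  i=0: D_i=min(4*2^0,18)=4, bounds=[2,4]
  i=1: D_i=min(4*2^1,18)=8, bounds=[4,8]
  i=2: D_i=min(4*2^2,18)=16, bounds=[8,16]
  i=3: D_i=min(4*2^3,18)=18, bounds=[9,18]
  i=4: D_i=min(4*2^4,18)=18, bounds=[9,18]
  i=5: D_i=min(4*2^5,18)=18, bounds=[9,18]
  i=6: D_i=min(4*2^6,18)=18, bounds=[9,18]

Answer: [2,4] [4,8] [8,16] [9,18] [9,18] [9,18] [9,18]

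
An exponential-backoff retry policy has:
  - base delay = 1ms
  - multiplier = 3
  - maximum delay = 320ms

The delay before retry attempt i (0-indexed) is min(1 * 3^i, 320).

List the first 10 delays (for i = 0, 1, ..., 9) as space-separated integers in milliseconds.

Answer: 1 3 9 27 81 243 320 320 320 320

Derivation:
Computing each delay:
  i=0: min(1*3^0, 320) = 1
  i=1: min(1*3^1, 320) = 3
  i=2: min(1*3^2, 320) = 9
  i=3: min(1*3^3, 320) = 27
  i=4: min(1*3^4, 320) = 81
  i=5: min(1*3^5, 320) = 243
  i=6: min(1*3^6, 320) = 320
  i=7: min(1*3^7, 320) = 320
  i=8: min(1*3^8, 320) = 320
  i=9: min(1*3^9, 320) = 320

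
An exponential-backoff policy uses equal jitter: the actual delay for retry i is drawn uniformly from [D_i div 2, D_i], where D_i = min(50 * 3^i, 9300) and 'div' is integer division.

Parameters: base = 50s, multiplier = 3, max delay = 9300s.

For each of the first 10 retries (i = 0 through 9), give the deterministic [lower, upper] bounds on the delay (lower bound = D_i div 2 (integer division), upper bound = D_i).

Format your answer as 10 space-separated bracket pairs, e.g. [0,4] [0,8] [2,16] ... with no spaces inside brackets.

Computing bounds per retry:
  i=0: D_i=min(50*3^0,9300)=50, bounds=[25,50]
  i=1: D_i=min(50*3^1,9300)=150, bounds=[75,150]
  i=2: D_i=min(50*3^2,9300)=450, bounds=[225,450]
  i=3: D_i=min(50*3^3,9300)=1350, bounds=[675,1350]
  i=4: D_i=min(50*3^4,9300)=4050, bounds=[2025,4050]
  i=5: D_i=min(50*3^5,9300)=9300, bounds=[4650,9300]
  i=6: D_i=min(50*3^6,9300)=9300, bounds=[4650,9300]
  i=7: D_i=min(50*3^7,9300)=9300, bounds=[4650,9300]
  i=8: D_i=min(50*3^8,9300)=9300, bounds=[4650,9300]
  i=9: D_i=min(50*3^9,9300)=9300, bounds=[4650,9300]

Answer: [25,50] [75,150] [225,450] [675,1350] [2025,4050] [4650,9300] [4650,9300] [4650,9300] [4650,9300] [4650,9300]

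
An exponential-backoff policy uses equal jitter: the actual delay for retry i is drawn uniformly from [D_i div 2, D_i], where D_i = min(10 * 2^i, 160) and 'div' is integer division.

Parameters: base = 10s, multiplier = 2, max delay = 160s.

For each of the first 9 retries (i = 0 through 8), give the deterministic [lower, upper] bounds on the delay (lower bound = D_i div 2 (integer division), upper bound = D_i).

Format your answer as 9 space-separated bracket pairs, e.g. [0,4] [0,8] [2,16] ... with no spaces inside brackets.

Computing bounds per retry:
  i=0: D_i=min(10*2^0,160)=10, bounds=[5,10]
  i=1: D_i=min(10*2^1,160)=20, bounds=[10,20]
  i=2: D_i=min(10*2^2,160)=40, bounds=[20,40]
  i=3: D_i=min(10*2^3,160)=80, bounds=[40,80]
  i=4: D_i=min(10*2^4,160)=160, bounds=[80,160]
  i=5: D_i=min(10*2^5,160)=160, bounds=[80,160]
  i=6: D_i=min(10*2^6,160)=160, bounds=[80,160]
  i=7: D_i=min(10*2^7,160)=160, bounds=[80,160]
  i=8: D_i=min(10*2^8,160)=160, bounds=[80,160]

Answer: [5,10] [10,20] [20,40] [40,80] [80,160] [80,160] [80,160] [80,160] [80,160]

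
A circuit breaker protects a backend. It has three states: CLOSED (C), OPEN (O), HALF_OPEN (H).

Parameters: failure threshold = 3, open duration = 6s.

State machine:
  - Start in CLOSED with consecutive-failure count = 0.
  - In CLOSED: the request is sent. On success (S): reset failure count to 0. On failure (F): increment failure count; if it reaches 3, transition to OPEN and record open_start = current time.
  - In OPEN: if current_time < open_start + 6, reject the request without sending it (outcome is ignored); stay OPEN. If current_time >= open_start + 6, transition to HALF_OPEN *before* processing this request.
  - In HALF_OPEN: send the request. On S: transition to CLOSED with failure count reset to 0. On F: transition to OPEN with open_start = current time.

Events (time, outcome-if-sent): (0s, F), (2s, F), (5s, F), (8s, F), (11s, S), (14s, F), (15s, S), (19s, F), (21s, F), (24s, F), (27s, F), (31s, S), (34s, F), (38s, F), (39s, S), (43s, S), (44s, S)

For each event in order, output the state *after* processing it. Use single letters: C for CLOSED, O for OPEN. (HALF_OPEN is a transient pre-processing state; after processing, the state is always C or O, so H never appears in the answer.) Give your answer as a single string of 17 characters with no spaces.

Answer: CCOOCCCCCOOCCCCCC

Derivation:
State after each event:
  event#1 t=0s outcome=F: state=CLOSED
  event#2 t=2s outcome=F: state=CLOSED
  event#3 t=5s outcome=F: state=OPEN
  event#4 t=8s outcome=F: state=OPEN
  event#5 t=11s outcome=S: state=CLOSED
  event#6 t=14s outcome=F: state=CLOSED
  event#7 t=15s outcome=S: state=CLOSED
  event#8 t=19s outcome=F: state=CLOSED
  event#9 t=21s outcome=F: state=CLOSED
  event#10 t=24s outcome=F: state=OPEN
  event#11 t=27s outcome=F: state=OPEN
  event#12 t=31s outcome=S: state=CLOSED
  event#13 t=34s outcome=F: state=CLOSED
  event#14 t=38s outcome=F: state=CLOSED
  event#15 t=39s outcome=S: state=CLOSED
  event#16 t=43s outcome=S: state=CLOSED
  event#17 t=44s outcome=S: state=CLOSED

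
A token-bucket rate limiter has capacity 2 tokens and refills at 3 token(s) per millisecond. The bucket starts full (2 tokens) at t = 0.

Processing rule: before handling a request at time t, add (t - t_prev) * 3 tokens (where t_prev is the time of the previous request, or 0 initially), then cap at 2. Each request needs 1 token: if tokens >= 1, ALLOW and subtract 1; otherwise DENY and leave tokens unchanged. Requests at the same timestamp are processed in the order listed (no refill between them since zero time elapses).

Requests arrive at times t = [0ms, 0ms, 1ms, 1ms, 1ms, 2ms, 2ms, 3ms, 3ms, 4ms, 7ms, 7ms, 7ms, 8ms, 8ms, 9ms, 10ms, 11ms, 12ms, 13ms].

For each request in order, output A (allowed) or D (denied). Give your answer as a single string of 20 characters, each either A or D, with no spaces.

Answer: AAAADAAAAAAADAAAAAAA

Derivation:
Simulating step by step:
  req#1 t=0ms: ALLOW
  req#2 t=0ms: ALLOW
  req#3 t=1ms: ALLOW
  req#4 t=1ms: ALLOW
  req#5 t=1ms: DENY
  req#6 t=2ms: ALLOW
  req#7 t=2ms: ALLOW
  req#8 t=3ms: ALLOW
  req#9 t=3ms: ALLOW
  req#10 t=4ms: ALLOW
  req#11 t=7ms: ALLOW
  req#12 t=7ms: ALLOW
  req#13 t=7ms: DENY
  req#14 t=8ms: ALLOW
  req#15 t=8ms: ALLOW
  req#16 t=9ms: ALLOW
  req#17 t=10ms: ALLOW
  req#18 t=11ms: ALLOW
  req#19 t=12ms: ALLOW
  req#20 t=13ms: ALLOW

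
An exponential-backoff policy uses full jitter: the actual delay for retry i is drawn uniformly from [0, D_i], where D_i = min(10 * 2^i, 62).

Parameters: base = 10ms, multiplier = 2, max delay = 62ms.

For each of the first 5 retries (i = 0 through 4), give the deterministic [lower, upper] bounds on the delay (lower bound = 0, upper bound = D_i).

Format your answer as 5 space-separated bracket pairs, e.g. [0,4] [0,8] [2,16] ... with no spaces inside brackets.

Answer: [0,10] [0,20] [0,40] [0,62] [0,62]

Derivation:
Computing bounds per retry:
  i=0: D_i=min(10*2^0,62)=10, bounds=[0,10]
  i=1: D_i=min(10*2^1,62)=20, bounds=[0,20]
  i=2: D_i=min(10*2^2,62)=40, bounds=[0,40]
  i=3: D_i=min(10*2^3,62)=62, bounds=[0,62]
  i=4: D_i=min(10*2^4,62)=62, bounds=[0,62]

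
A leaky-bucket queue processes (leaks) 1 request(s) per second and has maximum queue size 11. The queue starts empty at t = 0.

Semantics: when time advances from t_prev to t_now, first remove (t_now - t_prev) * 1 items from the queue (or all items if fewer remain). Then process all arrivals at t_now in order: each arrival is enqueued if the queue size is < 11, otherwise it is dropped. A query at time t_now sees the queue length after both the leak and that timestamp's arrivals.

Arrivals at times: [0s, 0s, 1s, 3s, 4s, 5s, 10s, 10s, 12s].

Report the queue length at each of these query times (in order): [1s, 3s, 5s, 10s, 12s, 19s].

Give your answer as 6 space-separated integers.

Answer: 2 1 1 2 1 0

Derivation:
Queue lengths at query times:
  query t=1s: backlog = 2
  query t=3s: backlog = 1
  query t=5s: backlog = 1
  query t=10s: backlog = 2
  query t=12s: backlog = 1
  query t=19s: backlog = 0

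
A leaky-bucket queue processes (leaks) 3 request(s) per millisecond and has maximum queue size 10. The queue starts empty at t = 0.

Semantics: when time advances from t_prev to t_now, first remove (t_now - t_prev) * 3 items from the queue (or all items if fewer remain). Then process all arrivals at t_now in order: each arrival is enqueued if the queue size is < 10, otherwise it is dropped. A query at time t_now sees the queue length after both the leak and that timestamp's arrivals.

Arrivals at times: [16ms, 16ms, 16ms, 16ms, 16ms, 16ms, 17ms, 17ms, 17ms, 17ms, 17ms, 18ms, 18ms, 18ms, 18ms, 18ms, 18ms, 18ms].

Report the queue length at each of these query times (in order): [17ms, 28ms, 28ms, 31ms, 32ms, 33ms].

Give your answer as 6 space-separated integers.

Queue lengths at query times:
  query t=17ms: backlog = 8
  query t=28ms: backlog = 0
  query t=28ms: backlog = 0
  query t=31ms: backlog = 0
  query t=32ms: backlog = 0
  query t=33ms: backlog = 0

Answer: 8 0 0 0 0 0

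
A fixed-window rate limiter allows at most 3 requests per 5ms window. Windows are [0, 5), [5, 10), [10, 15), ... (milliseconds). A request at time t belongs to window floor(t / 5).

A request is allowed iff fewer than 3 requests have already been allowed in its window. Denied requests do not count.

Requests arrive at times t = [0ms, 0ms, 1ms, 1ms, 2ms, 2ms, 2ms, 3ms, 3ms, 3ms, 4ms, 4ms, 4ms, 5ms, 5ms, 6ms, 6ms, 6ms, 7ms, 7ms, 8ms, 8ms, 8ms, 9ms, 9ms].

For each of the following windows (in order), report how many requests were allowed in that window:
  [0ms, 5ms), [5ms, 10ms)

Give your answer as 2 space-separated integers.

Answer: 3 3

Derivation:
Processing requests:
  req#1 t=0ms (window 0): ALLOW
  req#2 t=0ms (window 0): ALLOW
  req#3 t=1ms (window 0): ALLOW
  req#4 t=1ms (window 0): DENY
  req#5 t=2ms (window 0): DENY
  req#6 t=2ms (window 0): DENY
  req#7 t=2ms (window 0): DENY
  req#8 t=3ms (window 0): DENY
  req#9 t=3ms (window 0): DENY
  req#10 t=3ms (window 0): DENY
  req#11 t=4ms (window 0): DENY
  req#12 t=4ms (window 0): DENY
  req#13 t=4ms (window 0): DENY
  req#14 t=5ms (window 1): ALLOW
  req#15 t=5ms (window 1): ALLOW
  req#16 t=6ms (window 1): ALLOW
  req#17 t=6ms (window 1): DENY
  req#18 t=6ms (window 1): DENY
  req#19 t=7ms (window 1): DENY
  req#20 t=7ms (window 1): DENY
  req#21 t=8ms (window 1): DENY
  req#22 t=8ms (window 1): DENY
  req#23 t=8ms (window 1): DENY
  req#24 t=9ms (window 1): DENY
  req#25 t=9ms (window 1): DENY

Allowed counts by window: 3 3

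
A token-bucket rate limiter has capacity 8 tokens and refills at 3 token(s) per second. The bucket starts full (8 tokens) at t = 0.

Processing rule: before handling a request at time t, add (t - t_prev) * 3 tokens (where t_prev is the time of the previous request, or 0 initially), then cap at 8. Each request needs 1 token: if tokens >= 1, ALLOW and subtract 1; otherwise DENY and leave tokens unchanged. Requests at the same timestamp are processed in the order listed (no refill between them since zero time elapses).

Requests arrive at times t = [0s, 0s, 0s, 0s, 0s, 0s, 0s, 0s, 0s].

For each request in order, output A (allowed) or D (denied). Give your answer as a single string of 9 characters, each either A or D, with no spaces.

Simulating step by step:
  req#1 t=0s: ALLOW
  req#2 t=0s: ALLOW
  req#3 t=0s: ALLOW
  req#4 t=0s: ALLOW
  req#5 t=0s: ALLOW
  req#6 t=0s: ALLOW
  req#7 t=0s: ALLOW
  req#8 t=0s: ALLOW
  req#9 t=0s: DENY

Answer: AAAAAAAAD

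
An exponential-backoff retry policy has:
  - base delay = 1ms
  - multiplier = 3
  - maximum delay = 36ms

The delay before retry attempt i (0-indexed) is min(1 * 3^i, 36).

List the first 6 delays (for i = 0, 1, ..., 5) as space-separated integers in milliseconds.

Computing each delay:
  i=0: min(1*3^0, 36) = 1
  i=1: min(1*3^1, 36) = 3
  i=2: min(1*3^2, 36) = 9
  i=3: min(1*3^3, 36) = 27
  i=4: min(1*3^4, 36) = 36
  i=5: min(1*3^5, 36) = 36

Answer: 1 3 9 27 36 36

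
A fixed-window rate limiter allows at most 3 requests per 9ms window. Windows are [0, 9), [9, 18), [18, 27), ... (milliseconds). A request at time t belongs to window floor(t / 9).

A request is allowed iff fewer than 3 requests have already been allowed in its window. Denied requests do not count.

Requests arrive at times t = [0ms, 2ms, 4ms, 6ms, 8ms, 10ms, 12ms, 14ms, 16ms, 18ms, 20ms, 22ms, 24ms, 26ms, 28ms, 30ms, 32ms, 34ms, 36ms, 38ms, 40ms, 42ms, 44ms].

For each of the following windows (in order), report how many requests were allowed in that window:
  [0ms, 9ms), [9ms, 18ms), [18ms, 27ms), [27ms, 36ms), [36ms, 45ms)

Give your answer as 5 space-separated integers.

Processing requests:
  req#1 t=0ms (window 0): ALLOW
  req#2 t=2ms (window 0): ALLOW
  req#3 t=4ms (window 0): ALLOW
  req#4 t=6ms (window 0): DENY
  req#5 t=8ms (window 0): DENY
  req#6 t=10ms (window 1): ALLOW
  req#7 t=12ms (window 1): ALLOW
  req#8 t=14ms (window 1): ALLOW
  req#9 t=16ms (window 1): DENY
  req#10 t=18ms (window 2): ALLOW
  req#11 t=20ms (window 2): ALLOW
  req#12 t=22ms (window 2): ALLOW
  req#13 t=24ms (window 2): DENY
  req#14 t=26ms (window 2): DENY
  req#15 t=28ms (window 3): ALLOW
  req#16 t=30ms (window 3): ALLOW
  req#17 t=32ms (window 3): ALLOW
  req#18 t=34ms (window 3): DENY
  req#19 t=36ms (window 4): ALLOW
  req#20 t=38ms (window 4): ALLOW
  req#21 t=40ms (window 4): ALLOW
  req#22 t=42ms (window 4): DENY
  req#23 t=44ms (window 4): DENY

Allowed counts by window: 3 3 3 3 3

Answer: 3 3 3 3 3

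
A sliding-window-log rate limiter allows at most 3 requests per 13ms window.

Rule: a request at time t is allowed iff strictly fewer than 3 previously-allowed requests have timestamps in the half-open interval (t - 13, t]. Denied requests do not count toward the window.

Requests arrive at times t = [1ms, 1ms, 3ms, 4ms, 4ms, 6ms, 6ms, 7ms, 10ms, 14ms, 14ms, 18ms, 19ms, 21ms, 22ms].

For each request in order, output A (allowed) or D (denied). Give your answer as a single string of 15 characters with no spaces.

Tracking allowed requests in the window:
  req#1 t=1ms: ALLOW
  req#2 t=1ms: ALLOW
  req#3 t=3ms: ALLOW
  req#4 t=4ms: DENY
  req#5 t=4ms: DENY
  req#6 t=6ms: DENY
  req#7 t=6ms: DENY
  req#8 t=7ms: DENY
  req#9 t=10ms: DENY
  req#10 t=14ms: ALLOW
  req#11 t=14ms: ALLOW
  req#12 t=18ms: ALLOW
  req#13 t=19ms: DENY
  req#14 t=21ms: DENY
  req#15 t=22ms: DENY

Answer: AAADDDDDDAAADDD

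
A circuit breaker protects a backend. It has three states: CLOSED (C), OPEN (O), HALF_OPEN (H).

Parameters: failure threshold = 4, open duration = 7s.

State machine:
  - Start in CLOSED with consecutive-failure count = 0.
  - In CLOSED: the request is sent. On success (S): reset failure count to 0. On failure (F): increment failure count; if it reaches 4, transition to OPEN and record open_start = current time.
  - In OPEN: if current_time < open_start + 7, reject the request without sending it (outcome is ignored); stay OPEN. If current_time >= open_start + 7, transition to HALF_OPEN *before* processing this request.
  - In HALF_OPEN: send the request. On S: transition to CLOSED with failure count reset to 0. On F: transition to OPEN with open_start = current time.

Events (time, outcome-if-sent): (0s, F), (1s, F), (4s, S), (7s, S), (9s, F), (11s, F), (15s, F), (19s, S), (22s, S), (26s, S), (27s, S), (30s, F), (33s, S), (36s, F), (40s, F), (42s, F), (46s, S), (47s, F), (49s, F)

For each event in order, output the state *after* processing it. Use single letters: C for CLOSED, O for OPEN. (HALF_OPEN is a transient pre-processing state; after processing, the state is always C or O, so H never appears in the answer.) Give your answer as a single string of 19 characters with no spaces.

State after each event:
  event#1 t=0s outcome=F: state=CLOSED
  event#2 t=1s outcome=F: state=CLOSED
  event#3 t=4s outcome=S: state=CLOSED
  event#4 t=7s outcome=S: state=CLOSED
  event#5 t=9s outcome=F: state=CLOSED
  event#6 t=11s outcome=F: state=CLOSED
  event#7 t=15s outcome=F: state=CLOSED
  event#8 t=19s outcome=S: state=CLOSED
  event#9 t=22s outcome=S: state=CLOSED
  event#10 t=26s outcome=S: state=CLOSED
  event#11 t=27s outcome=S: state=CLOSED
  event#12 t=30s outcome=F: state=CLOSED
  event#13 t=33s outcome=S: state=CLOSED
  event#14 t=36s outcome=F: state=CLOSED
  event#15 t=40s outcome=F: state=CLOSED
  event#16 t=42s outcome=F: state=CLOSED
  event#17 t=46s outcome=S: state=CLOSED
  event#18 t=47s outcome=F: state=CLOSED
  event#19 t=49s outcome=F: state=CLOSED

Answer: CCCCCCCCCCCCCCCCCCC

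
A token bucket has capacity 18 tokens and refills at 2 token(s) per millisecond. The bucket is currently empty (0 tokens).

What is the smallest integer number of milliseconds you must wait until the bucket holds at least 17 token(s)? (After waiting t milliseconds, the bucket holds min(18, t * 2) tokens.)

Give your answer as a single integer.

Answer: 9

Derivation:
Need t * 2 >= 17, so t >= 17/2.
Smallest integer t = ceil(17/2) = 9.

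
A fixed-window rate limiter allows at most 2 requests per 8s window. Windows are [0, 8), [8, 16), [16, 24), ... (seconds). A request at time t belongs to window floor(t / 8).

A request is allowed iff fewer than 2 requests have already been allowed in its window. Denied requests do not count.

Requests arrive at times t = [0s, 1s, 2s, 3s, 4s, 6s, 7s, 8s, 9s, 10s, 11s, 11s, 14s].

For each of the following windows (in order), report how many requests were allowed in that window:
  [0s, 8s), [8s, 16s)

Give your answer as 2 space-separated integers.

Answer: 2 2

Derivation:
Processing requests:
  req#1 t=0s (window 0): ALLOW
  req#2 t=1s (window 0): ALLOW
  req#3 t=2s (window 0): DENY
  req#4 t=3s (window 0): DENY
  req#5 t=4s (window 0): DENY
  req#6 t=6s (window 0): DENY
  req#7 t=7s (window 0): DENY
  req#8 t=8s (window 1): ALLOW
  req#9 t=9s (window 1): ALLOW
  req#10 t=10s (window 1): DENY
  req#11 t=11s (window 1): DENY
  req#12 t=11s (window 1): DENY
  req#13 t=14s (window 1): DENY

Allowed counts by window: 2 2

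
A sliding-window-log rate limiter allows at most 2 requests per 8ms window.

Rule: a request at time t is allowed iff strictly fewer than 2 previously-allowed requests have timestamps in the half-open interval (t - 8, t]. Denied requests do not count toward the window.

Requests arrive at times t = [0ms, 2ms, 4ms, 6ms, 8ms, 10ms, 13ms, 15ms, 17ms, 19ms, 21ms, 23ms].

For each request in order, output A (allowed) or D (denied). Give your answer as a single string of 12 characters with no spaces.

Answer: AADDAADDAADD

Derivation:
Tracking allowed requests in the window:
  req#1 t=0ms: ALLOW
  req#2 t=2ms: ALLOW
  req#3 t=4ms: DENY
  req#4 t=6ms: DENY
  req#5 t=8ms: ALLOW
  req#6 t=10ms: ALLOW
  req#7 t=13ms: DENY
  req#8 t=15ms: DENY
  req#9 t=17ms: ALLOW
  req#10 t=19ms: ALLOW
  req#11 t=21ms: DENY
  req#12 t=23ms: DENY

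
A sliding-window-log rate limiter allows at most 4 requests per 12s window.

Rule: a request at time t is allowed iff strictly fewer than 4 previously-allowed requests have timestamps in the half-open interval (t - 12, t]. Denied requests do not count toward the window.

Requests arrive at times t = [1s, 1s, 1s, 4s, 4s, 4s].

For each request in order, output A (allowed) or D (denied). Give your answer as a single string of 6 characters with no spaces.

Answer: AAAADD

Derivation:
Tracking allowed requests in the window:
  req#1 t=1s: ALLOW
  req#2 t=1s: ALLOW
  req#3 t=1s: ALLOW
  req#4 t=4s: ALLOW
  req#5 t=4s: DENY
  req#6 t=4s: DENY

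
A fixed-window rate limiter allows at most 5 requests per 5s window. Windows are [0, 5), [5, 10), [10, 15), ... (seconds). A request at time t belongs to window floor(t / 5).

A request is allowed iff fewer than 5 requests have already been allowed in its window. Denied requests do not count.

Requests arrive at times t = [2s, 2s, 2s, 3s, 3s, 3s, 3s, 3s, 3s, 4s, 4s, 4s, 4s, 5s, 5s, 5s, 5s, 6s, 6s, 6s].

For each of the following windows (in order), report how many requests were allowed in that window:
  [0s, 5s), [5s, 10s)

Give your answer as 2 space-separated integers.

Processing requests:
  req#1 t=2s (window 0): ALLOW
  req#2 t=2s (window 0): ALLOW
  req#3 t=2s (window 0): ALLOW
  req#4 t=3s (window 0): ALLOW
  req#5 t=3s (window 0): ALLOW
  req#6 t=3s (window 0): DENY
  req#7 t=3s (window 0): DENY
  req#8 t=3s (window 0): DENY
  req#9 t=3s (window 0): DENY
  req#10 t=4s (window 0): DENY
  req#11 t=4s (window 0): DENY
  req#12 t=4s (window 0): DENY
  req#13 t=4s (window 0): DENY
  req#14 t=5s (window 1): ALLOW
  req#15 t=5s (window 1): ALLOW
  req#16 t=5s (window 1): ALLOW
  req#17 t=5s (window 1): ALLOW
  req#18 t=6s (window 1): ALLOW
  req#19 t=6s (window 1): DENY
  req#20 t=6s (window 1): DENY

Allowed counts by window: 5 5

Answer: 5 5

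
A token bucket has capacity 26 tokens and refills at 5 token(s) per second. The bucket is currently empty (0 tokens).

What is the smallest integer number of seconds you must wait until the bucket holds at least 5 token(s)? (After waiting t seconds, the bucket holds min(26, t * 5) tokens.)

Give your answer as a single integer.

Need t * 5 >= 5, so t >= 5/5.
Smallest integer t = ceil(5/5) = 1.

Answer: 1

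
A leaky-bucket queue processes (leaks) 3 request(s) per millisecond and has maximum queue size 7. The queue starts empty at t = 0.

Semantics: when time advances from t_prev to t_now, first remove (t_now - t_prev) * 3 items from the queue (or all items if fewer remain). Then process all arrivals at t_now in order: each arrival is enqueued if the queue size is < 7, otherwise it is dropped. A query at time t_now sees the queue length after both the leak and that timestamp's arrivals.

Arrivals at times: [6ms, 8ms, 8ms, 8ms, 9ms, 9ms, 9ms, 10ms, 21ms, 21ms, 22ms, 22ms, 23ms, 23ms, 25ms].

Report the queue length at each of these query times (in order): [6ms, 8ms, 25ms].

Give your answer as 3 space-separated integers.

Queue lengths at query times:
  query t=6ms: backlog = 1
  query t=8ms: backlog = 3
  query t=25ms: backlog = 1

Answer: 1 3 1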